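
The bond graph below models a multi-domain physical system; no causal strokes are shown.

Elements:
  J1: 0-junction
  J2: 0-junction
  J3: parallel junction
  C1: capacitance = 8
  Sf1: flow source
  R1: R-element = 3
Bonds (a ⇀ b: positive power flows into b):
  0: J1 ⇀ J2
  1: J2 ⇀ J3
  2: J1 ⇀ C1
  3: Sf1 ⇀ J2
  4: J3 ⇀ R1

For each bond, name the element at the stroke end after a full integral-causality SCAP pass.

b3 stroke at Sf1  (Sf1 fixes flow; stroke at Sf1)
b2 stroke at J1  (C1: C, integral causality)
b0 stroke at J2  (0-jn J1 has e-setter on 2)
b1 stroke at J3  (J2: bond 0 brought effort, rest push out)
b4 stroke at R1  (J3 effort already set via bond 1)

b0 stroke→J2
b1 stroke→J3
b2 stroke→J1
b3 stroke→Sf1
b4 stroke→R1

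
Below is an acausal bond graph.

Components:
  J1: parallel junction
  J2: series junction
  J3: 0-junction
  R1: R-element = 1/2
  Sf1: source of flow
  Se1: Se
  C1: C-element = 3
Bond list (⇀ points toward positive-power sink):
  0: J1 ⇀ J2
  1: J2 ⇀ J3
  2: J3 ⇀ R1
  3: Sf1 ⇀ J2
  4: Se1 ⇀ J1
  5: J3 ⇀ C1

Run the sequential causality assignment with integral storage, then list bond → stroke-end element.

#3 stroke at Sf1  (Sf1 fixes flow; stroke at Sf1)
#4 stroke at J1  (Se1 (Se) sets effort on bond)
#0 stroke at J2  (J1: bond 4 brought effort, rest push out)
#1 stroke at J2  (J2: bond 3 brought flow, rest push out)
#5 stroke at J3  (C1 outputs effort q/C1)
#2 stroke at R1  (0-jn J3 has e-setter on 5)

β0 →J2
β1 →J2
β2 →R1
β3 →Sf1
β4 →J1
β5 →J3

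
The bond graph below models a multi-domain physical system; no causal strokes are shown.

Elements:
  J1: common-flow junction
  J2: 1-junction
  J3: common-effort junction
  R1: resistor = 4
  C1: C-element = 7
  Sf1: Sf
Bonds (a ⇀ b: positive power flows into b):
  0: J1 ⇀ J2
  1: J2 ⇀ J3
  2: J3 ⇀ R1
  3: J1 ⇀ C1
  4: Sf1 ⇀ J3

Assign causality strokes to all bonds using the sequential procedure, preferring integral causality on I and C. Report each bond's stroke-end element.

bond 4 |Sf1  (Sf1 fixes flow; stroke at Sf1)
bond 3 |J1  (C1 outputs effort q/C1)
bond 0 |J2  (J1: last free bond brings flow in)
bond 1 |J3  (closing 1-jn rule on J2)
bond 2 |R1  (J3: bond 1 brought effort, rest push out)

#0 |J2
#1 |J3
#2 |R1
#3 |J1
#4 |Sf1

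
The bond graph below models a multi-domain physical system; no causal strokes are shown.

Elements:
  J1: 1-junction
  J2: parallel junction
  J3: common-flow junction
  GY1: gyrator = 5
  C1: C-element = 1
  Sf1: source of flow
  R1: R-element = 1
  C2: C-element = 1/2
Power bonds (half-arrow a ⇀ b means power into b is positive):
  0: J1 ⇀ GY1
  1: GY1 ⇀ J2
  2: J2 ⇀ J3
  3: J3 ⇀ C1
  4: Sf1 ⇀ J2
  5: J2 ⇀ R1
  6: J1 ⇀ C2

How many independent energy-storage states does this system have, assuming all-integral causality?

bond 4 stroke→Sf1  (Sf1 fixes flow; stroke at Sf1)
bond 3 stroke→J3  (C1 outputs effort q/C1)
bond 2 stroke→J2  (J3 needs exactly one f-in)
bond 1 stroke→GY1  (common-e at J2 fixed by 2)
bond 5 stroke→R1  (J2: bond 2 brought effort, rest push out)
bond 0 stroke→GY1  (GY1: gyrator matches bond 1)
bond 6 stroke→J1  (J1: bond 0 brought flow, rest push out)

2  (C1, C2 all integral)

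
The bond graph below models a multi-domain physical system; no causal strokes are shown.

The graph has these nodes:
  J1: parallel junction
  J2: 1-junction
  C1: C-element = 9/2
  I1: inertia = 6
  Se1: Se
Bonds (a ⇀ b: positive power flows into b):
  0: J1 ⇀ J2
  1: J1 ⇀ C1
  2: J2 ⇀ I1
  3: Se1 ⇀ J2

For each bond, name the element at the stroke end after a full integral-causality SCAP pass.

β3 stroke→J2  (Se1 (Se) sets effort on bond)
β1 stroke→J1  (C1 outputs effort q/C1)
β0 stroke→J2  (0-jn J1 has e-setter on 1)
β2 stroke→I1  (J2: last free bond brings flow in)

β0 |J2
β1 |J1
β2 |I1
β3 |J2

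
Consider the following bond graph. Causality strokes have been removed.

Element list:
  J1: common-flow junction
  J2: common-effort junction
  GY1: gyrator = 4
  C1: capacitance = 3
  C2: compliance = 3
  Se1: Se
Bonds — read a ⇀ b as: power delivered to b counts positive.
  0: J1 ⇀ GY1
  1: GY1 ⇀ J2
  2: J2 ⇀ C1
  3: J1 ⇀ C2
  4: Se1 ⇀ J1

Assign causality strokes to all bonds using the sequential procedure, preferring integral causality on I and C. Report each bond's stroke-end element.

bond 0 →GY1
bond 1 →GY1
bond 2 →J2
bond 3 →J1
bond 4 →J1

b4 →J1  (Se1 fixes effort; stroke away)
b2 →J2  (C1: C, integral causality)
b1 →GY1  (0-jn J2 has e-setter on 2)
b0 →GY1  (GY1: gyrator matches bond 1)
b3 →J1  (J1 flow already set via bond 0)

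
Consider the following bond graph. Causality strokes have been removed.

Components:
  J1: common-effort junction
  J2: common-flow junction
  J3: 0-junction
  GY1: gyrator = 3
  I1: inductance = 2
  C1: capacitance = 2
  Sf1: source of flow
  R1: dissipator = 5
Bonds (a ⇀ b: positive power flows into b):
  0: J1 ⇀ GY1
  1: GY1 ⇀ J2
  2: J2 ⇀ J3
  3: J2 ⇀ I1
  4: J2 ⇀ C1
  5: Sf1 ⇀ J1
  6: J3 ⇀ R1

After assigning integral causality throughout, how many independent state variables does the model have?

2  (C1, I1 all integral)

β5 stroke at Sf1  (source Sf1 imposes f)
β0 stroke at J1  (closing 0-jn rule on J1)
β1 stroke at J2  (GY1 both-in/both-out from 0)
β3 stroke at I1  (I1: I, integral causality)
β2 stroke at J2  (J2: bond 3 brought flow, rest push out)
β4 stroke at J2  (J2 flow already set via bond 3)
β6 stroke at J3  (J3 needs exactly one e-in)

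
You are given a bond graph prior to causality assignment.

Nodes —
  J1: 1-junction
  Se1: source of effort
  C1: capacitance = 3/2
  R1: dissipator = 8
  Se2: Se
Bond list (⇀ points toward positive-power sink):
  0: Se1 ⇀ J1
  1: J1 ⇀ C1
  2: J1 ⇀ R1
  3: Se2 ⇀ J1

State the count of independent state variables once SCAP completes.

bond 0 stroke→J1  (Se1: effort source, stroke at far end)
bond 3 stroke→J1  (Se2: effort source, stroke at far end)
bond 1 stroke→J1  (C1: C, integral causality)
bond 2 stroke→R1  (only one flow-in slot at J1)

1  (C1 all integral)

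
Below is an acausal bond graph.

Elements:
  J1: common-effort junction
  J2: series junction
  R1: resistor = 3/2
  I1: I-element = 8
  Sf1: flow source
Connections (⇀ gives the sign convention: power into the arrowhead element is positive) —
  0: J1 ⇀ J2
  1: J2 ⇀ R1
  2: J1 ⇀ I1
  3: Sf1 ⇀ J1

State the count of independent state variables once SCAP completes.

1  (I1 all integral)

bond 3 stroke at Sf1  (Sf1 (Sf) sets flow on bond)
bond 2 stroke at I1  (I1 outputs flow p/I1)
bond 0 stroke at J1  (J1 needs exactly one e-in)
bond 1 stroke at J2  (1-jn J2 has f-setter on 0)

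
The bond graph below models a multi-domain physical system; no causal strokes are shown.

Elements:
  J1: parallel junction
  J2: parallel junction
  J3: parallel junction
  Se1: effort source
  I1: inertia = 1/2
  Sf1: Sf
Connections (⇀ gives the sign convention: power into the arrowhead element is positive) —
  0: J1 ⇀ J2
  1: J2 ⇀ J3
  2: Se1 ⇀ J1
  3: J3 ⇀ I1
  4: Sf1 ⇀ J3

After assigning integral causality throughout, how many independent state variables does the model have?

1  (I1 all integral)

β2 |J1  (source Se1 imposes e)
β4 |Sf1  (Sf1: flow source, stroke at near end)
β0 |J2  (J1: bond 2 brought effort, rest push out)
β1 |J3  (0-jn J2 has e-setter on 0)
β3 |I1  (0-jn J3 has e-setter on 1)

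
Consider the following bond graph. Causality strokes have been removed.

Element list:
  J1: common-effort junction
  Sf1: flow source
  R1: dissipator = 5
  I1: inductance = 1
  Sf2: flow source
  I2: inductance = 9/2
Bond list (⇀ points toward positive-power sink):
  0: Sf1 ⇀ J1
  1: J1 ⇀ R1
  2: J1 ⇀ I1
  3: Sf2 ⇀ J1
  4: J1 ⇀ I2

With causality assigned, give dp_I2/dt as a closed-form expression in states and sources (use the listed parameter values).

dp_I2/dt = 5*F_Sf1 + 5*F_Sf2 - 5*p_I1 - 10*p_I2/9

β0 →Sf1  (Sf1 (Sf) sets flow on bond)
β3 →Sf2  (Sf2 (Sf) sets flow on bond)
β2 →I1  (I1 outputs flow p/I1)
β4 →I2  (I2: I, integral causality)
β1 →J1  (J1 needs exactly one e-in)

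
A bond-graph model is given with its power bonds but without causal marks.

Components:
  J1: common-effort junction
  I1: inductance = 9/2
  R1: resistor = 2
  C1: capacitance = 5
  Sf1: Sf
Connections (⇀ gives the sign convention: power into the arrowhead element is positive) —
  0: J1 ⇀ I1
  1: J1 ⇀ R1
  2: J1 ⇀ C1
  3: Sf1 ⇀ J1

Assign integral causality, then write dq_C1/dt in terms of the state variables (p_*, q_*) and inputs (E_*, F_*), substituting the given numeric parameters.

dq_C1/dt = F_Sf1 - 2*p_I1/9 - q_C1/10

bond 3 →Sf1  (Sf1 fixes flow; stroke at Sf1)
bond 0 →I1  (I1 integral (f out))
bond 2 →J1  (prefer integral on C1)
bond 1 →R1  (0-jn J1 has e-setter on 2)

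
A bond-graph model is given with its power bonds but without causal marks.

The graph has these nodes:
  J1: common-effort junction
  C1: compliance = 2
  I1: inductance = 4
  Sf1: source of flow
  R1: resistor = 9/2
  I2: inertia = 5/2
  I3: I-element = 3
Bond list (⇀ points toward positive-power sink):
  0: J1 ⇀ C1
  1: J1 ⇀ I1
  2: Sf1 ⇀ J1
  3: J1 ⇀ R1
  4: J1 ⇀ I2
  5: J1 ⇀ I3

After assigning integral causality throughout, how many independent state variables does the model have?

β2 stroke at Sf1  (Sf1: flow source, stroke at near end)
β0 stroke at J1  (prefer integral on C1)
β1 stroke at I1  (J1: bond 0 brought effort, rest push out)
β3 stroke at R1  (0-jn J1 has e-setter on 0)
β4 stroke at I2  (common-e at J1 fixed by 0)
β5 stroke at I3  (0-jn J1 has e-setter on 0)

4  (C1, I1, I2, I3 all integral)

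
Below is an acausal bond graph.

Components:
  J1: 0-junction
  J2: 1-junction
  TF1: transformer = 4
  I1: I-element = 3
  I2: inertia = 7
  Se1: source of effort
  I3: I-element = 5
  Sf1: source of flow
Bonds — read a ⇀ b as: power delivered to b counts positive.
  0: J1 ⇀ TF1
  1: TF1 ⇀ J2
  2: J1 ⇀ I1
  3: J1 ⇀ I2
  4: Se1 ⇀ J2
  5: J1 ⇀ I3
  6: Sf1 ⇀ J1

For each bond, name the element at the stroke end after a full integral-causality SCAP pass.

bond 4 stroke→J2  (Se1: effort source, stroke at far end)
bond 6 stroke→Sf1  (source Sf1 imposes f)
bond 1 stroke→TF1  (J2: last free bond brings flow in)
bond 0 stroke→J1  (TF TF1: opposite of bond 1)
bond 2 stroke→I1  (J1: bond 0 brought effort, rest push out)
bond 3 stroke→I2  (common-e at J1 fixed by 0)
bond 5 stroke→I3  (J1: bond 0 brought effort, rest push out)

b0 |J1
b1 |TF1
b2 |I1
b3 |I2
b4 |J2
b5 |I3
b6 |Sf1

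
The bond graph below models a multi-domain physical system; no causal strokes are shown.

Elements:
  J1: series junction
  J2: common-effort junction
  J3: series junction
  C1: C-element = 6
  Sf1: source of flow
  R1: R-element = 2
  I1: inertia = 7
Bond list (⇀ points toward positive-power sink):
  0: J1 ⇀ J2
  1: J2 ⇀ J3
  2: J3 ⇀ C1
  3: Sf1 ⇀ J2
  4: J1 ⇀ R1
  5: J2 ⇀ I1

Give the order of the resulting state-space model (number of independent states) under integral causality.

β3 stroke→Sf1  (Sf1 (Sf) sets flow on bond)
β2 stroke→J3  (prefer integral on C1)
β1 stroke→J2  (J3: last free bond brings flow in)
β0 stroke→J1  (J2: bond 1 brought effort, rest push out)
β5 stroke→I1  (0-jn J2 has e-setter on 1)
β4 stroke→R1  (only one flow-in slot at J1)

2  (C1, I1 all integral)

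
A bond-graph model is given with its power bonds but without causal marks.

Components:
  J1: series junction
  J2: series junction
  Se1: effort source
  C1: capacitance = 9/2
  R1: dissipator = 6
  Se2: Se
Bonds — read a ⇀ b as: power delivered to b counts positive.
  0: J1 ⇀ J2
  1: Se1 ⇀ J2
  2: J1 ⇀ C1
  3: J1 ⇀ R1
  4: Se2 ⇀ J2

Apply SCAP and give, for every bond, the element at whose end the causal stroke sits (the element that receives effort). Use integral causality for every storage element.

#0 stroke→J1
#1 stroke→J2
#2 stroke→J1
#3 stroke→R1
#4 stroke→J2

b1 stroke at J2  (Se1: effort source, stroke at far end)
b4 stroke at J2  (Se2: effort source, stroke at far end)
b0 stroke at J1  (only one flow-in slot at J2)
b2 stroke at J1  (C1 integral (e out))
b3 stroke at R1  (only one flow-in slot at J1)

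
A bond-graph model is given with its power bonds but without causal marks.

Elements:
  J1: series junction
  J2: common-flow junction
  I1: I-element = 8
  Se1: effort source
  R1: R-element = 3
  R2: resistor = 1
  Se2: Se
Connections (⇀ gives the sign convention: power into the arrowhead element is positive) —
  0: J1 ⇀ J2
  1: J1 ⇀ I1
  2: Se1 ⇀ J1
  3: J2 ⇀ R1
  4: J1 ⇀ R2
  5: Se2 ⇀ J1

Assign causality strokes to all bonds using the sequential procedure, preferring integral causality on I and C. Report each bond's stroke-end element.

bond 0 |J1
bond 1 |I1
bond 2 |J1
bond 3 |J2
bond 4 |J1
bond 5 |J1

β2 stroke at J1  (Se1: effort source, stroke at far end)
β5 stroke at J1  (Se2 (Se) sets effort on bond)
β1 stroke at I1  (I1 integral (f out))
β0 stroke at J1  (common-f at J1 fixed by 1)
β4 stroke at J1  (J1 flow already set via bond 1)
β3 stroke at J2  (1-jn J2 has f-setter on 0)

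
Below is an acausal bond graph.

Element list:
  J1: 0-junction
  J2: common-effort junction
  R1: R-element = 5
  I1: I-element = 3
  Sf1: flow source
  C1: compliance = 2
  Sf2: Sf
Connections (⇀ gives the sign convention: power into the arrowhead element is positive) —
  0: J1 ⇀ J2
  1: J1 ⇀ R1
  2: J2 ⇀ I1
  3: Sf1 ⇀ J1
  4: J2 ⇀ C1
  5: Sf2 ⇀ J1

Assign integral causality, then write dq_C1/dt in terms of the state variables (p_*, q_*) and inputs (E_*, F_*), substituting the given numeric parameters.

β3 |Sf1  (Sf1 fixes flow; stroke at Sf1)
β5 |Sf2  (source Sf2 imposes f)
β2 |I1  (I1 integral (f out))
β4 |J2  (C1: C, integral causality)
β0 |J1  (J2: bond 4 brought effort, rest push out)
β1 |R1  (J1: bond 0 brought effort, rest push out)

dq_C1/dt = F_Sf1 + F_Sf2 - p_I1/3 - q_C1/10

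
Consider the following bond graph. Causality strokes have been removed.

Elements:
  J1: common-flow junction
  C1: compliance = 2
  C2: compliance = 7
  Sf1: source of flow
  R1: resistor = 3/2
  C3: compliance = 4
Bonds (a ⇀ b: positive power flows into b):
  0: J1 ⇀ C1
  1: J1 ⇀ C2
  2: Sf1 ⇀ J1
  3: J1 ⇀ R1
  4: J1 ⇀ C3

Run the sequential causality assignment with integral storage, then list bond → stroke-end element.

β2 →Sf1  (Sf1: flow source, stroke at near end)
β0 →J1  (common-f at J1 fixed by 2)
β1 →J1  (common-f at J1 fixed by 2)
β3 →J1  (1-jn J1 has f-setter on 2)
β4 →J1  (J1 flow already set via bond 2)

bond 0 |J1
bond 1 |J1
bond 2 |Sf1
bond 3 |J1
bond 4 |J1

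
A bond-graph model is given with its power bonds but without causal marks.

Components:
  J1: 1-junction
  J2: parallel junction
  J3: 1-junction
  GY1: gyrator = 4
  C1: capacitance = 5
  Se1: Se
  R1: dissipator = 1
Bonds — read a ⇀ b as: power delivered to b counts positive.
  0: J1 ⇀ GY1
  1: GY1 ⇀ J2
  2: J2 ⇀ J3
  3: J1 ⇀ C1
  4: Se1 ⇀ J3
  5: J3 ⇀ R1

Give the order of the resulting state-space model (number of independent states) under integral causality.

bond 4 stroke at J3  (source Se1 imposes e)
bond 3 stroke at J1  (C1 integral (e out))
bond 0 stroke at GY1  (J1: last free bond brings flow in)
bond 1 stroke at GY1  (GY1 both-in/both-out from 0)
bond 2 stroke at J2  (J2: last free bond brings effort in)
bond 5 stroke at J3  (J3: bond 2 brought flow, rest push out)

1  (C1 all integral)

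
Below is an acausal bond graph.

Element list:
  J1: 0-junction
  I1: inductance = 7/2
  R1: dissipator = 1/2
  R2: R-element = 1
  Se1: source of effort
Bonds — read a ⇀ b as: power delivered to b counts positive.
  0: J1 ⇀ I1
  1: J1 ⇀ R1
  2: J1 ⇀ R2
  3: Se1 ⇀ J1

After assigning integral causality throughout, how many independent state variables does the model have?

1  (I1 all integral)

#3 stroke→J1  (source Se1 imposes e)
#0 stroke→I1  (0-jn J1 has e-setter on 3)
#1 stroke→R1  (0-jn J1 has e-setter on 3)
#2 stroke→R2  (0-jn J1 has e-setter on 3)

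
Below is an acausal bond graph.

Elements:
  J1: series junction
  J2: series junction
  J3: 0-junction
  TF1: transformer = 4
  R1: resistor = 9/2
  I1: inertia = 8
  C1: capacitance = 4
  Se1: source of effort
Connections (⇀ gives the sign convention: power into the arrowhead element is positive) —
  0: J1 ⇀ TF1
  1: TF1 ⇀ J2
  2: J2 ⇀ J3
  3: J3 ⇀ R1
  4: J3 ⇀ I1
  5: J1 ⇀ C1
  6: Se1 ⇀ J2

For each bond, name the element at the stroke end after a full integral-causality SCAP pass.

bond 0 stroke at TF1
bond 1 stroke at J2
bond 2 stroke at J3
bond 3 stroke at R1
bond 4 stroke at I1
bond 5 stroke at J1
bond 6 stroke at J2

β6 stroke at J2  (Se1 (Se) sets effort on bond)
β4 stroke at I1  (I1 outputs flow p/I1)
β5 stroke at J1  (prefer integral on C1)
β0 stroke at TF1  (closing 1-jn rule on J1)
β1 stroke at J2  (TF1 one-in-one-out from 0)
β2 stroke at J3  (J2: last free bond brings flow in)
β3 stroke at R1  (0-jn J3 has e-setter on 2)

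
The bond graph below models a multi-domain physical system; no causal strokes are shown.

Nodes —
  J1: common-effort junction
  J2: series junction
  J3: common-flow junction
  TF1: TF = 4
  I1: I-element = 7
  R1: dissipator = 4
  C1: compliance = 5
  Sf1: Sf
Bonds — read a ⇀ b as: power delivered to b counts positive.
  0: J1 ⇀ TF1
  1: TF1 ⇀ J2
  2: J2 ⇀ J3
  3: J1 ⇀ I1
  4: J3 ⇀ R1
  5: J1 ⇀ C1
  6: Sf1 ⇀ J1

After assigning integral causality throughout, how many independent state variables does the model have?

2  (C1, I1 all integral)

#6 stroke→Sf1  (source Sf1 imposes f)
#3 stroke→I1  (I1: I, integral causality)
#5 stroke→J1  (C1 outputs effort q/C1)
#0 stroke→TF1  (common-e at J1 fixed by 5)
#1 stroke→J2  (TF1: transformer flips bond 0)
#2 stroke→J3  (only one flow-in slot at J2)
#4 stroke→R1  (J3: last free bond brings flow in)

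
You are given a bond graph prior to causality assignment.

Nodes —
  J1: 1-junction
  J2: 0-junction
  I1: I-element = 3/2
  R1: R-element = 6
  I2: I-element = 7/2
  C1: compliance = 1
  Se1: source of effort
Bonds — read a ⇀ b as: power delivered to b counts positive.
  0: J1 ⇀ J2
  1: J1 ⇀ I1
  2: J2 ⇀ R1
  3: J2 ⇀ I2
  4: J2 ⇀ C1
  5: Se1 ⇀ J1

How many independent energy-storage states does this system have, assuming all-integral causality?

#5 stroke at J1  (source Se1 imposes e)
#1 stroke at I1  (I1: I, integral causality)
#0 stroke at J1  (common-f at J1 fixed by 1)
#3 stroke at I2  (I2 integral (f out))
#4 stroke at J2  (C1: C, integral causality)
#2 stroke at R1  (J2: bond 4 brought effort, rest push out)

3  (C1, I1, I2 all integral)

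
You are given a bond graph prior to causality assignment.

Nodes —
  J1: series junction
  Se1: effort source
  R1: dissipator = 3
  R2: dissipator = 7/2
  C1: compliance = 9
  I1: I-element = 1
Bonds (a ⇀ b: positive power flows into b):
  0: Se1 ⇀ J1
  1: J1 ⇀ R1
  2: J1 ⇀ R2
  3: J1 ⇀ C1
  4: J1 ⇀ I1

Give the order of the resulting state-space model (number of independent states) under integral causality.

#0 |J1  (Se1 (Se) sets effort on bond)
#3 |J1  (C1 outputs effort q/C1)
#4 |I1  (I1 outputs flow p/I1)
#1 |J1  (1-jn J1 has f-setter on 4)
#2 |J1  (1-jn J1 has f-setter on 4)

2  (C1, I1 all integral)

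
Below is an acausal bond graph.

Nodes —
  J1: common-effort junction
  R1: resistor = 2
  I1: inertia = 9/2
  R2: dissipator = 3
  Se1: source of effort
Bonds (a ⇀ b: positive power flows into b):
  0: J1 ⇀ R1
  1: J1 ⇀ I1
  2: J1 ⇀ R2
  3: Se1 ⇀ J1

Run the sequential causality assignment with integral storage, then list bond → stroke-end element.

b3 stroke→J1  (Se1 fixes effort; stroke away)
b0 stroke→R1  (J1 effort already set via bond 3)
b1 stroke→I1  (0-jn J1 has e-setter on 3)
b2 stroke→R2  (J1 effort already set via bond 3)

b0 →R1
b1 →I1
b2 →R2
b3 →J1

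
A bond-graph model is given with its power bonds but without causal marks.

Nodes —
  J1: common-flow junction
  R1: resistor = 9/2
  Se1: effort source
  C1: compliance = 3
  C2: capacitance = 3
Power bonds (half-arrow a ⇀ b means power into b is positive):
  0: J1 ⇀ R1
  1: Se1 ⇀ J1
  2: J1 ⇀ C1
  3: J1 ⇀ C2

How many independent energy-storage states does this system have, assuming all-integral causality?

bond 1 stroke→J1  (Se1 (Se) sets effort on bond)
bond 2 stroke→J1  (prefer integral on C1)
bond 3 stroke→J1  (prefer integral on C2)
bond 0 stroke→R1  (only one flow-in slot at J1)

2  (C1, C2 all integral)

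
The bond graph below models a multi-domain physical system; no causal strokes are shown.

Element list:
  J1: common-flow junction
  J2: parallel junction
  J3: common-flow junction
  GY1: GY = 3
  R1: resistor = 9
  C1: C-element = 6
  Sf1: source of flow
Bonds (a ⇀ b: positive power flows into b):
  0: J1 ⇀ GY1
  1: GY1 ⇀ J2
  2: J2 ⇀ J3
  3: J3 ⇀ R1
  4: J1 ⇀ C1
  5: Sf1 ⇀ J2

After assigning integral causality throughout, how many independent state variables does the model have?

1  (C1 all integral)

β5 →Sf1  (Sf1 (Sf) sets flow on bond)
β4 →J1  (prefer integral on C1)
β0 →GY1  (J1: last free bond brings flow in)
β1 →GY1  (GY1: gyrator matches bond 0)
β2 →J2  (closing 0-jn rule on J2)
β3 →J3  (common-f at J3 fixed by 2)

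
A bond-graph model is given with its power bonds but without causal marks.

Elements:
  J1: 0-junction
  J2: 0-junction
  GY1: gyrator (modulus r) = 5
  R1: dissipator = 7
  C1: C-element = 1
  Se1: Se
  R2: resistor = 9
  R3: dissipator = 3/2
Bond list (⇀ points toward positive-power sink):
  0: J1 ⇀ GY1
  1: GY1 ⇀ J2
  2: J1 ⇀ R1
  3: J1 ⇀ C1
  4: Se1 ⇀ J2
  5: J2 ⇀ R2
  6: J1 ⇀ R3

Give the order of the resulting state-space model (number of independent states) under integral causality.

bond 4 →J2  (source Se1 imposes e)
bond 1 →GY1  (J2 effort already set via bond 4)
bond 5 →R2  (common-e at J2 fixed by 4)
bond 0 →GY1  (GY1: gyrator matches bond 1)
bond 3 →J1  (C1: C, integral causality)
bond 2 →R1  (0-jn J1 has e-setter on 3)
bond 6 →R3  (J1: bond 3 brought effort, rest push out)

1  (C1 all integral)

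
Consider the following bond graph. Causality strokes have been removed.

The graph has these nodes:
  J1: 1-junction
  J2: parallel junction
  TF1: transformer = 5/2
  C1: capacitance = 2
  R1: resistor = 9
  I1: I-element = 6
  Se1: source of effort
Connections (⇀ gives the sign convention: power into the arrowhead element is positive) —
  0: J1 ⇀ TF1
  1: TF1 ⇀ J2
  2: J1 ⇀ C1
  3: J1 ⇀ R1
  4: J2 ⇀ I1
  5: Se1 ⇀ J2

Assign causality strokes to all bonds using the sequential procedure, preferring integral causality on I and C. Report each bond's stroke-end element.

b5 stroke at J2  (source Se1 imposes e)
b1 stroke at TF1  (J2: bond 5 brought effort, rest push out)
b4 stroke at I1  (J2: bond 5 brought effort, rest push out)
b0 stroke at J1  (TF TF1: opposite of bond 1)
b2 stroke at J1  (C1 integral (e out))
b3 stroke at R1  (J1: last free bond brings flow in)

#0 stroke at J1
#1 stroke at TF1
#2 stroke at J1
#3 stroke at R1
#4 stroke at I1
#5 stroke at J2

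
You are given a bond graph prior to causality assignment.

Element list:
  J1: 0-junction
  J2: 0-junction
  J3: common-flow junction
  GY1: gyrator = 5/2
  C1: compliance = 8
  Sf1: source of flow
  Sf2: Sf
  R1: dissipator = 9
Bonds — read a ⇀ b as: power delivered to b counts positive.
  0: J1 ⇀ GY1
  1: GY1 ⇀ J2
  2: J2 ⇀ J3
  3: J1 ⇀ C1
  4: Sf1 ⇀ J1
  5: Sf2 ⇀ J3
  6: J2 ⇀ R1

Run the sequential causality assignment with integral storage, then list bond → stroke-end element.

#0 →GY1
#1 →GY1
#2 →J3
#3 →J1
#4 →Sf1
#5 →Sf2
#6 →J2

#4 |Sf1  (Sf1 (Sf) sets flow on bond)
#5 |Sf2  (Sf2 fixes flow; stroke at Sf2)
#2 |J3  (J3 flow already set via bond 5)
#3 |J1  (prefer integral on C1)
#0 |GY1  (J1 effort already set via bond 3)
#1 |GY1  (GY GY1: same side as bond 0)
#6 |J2  (only one effort-in slot at J2)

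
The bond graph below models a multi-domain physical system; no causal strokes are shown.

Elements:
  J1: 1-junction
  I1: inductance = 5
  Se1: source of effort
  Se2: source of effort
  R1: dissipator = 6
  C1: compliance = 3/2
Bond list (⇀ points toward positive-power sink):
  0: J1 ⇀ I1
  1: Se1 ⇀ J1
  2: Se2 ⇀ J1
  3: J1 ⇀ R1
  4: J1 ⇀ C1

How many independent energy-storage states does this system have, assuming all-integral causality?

2  (C1, I1 all integral)

#1 |J1  (Se1: effort source, stroke at far end)
#2 |J1  (Se2: effort source, stroke at far end)
#0 |I1  (I1 outputs flow p/I1)
#3 |J1  (J1: bond 0 brought flow, rest push out)
#4 |J1  (J1 flow already set via bond 0)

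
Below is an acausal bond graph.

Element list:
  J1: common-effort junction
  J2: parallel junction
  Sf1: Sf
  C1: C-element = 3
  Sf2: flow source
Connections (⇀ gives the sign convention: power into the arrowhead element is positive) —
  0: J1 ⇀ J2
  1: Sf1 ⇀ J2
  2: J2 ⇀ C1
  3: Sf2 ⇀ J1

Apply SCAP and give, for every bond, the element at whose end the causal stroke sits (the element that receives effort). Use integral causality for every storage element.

#0 →J1
#1 →Sf1
#2 →J2
#3 →Sf2

#1 →Sf1  (Sf1: flow source, stroke at near end)
#3 →Sf2  (Sf2 (Sf) sets flow on bond)
#0 →J1  (closing 0-jn rule on J1)
#2 →J2  (J2: last free bond brings effort in)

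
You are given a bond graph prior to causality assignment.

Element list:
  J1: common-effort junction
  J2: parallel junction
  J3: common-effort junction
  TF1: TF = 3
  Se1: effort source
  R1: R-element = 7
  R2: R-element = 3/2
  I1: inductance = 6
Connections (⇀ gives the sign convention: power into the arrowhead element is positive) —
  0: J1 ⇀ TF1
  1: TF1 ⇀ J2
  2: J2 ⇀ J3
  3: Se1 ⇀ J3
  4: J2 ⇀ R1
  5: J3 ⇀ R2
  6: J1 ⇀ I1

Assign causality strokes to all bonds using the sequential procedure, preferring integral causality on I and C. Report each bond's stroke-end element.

β3 →J3  (source Se1 imposes e)
β2 →J2  (common-e at J3 fixed by 3)
β5 →R2  (J3 effort already set via bond 3)
β1 →TF1  (0-jn J2 has e-setter on 2)
β4 →R1  (common-e at J2 fixed by 2)
β0 →J1  (through TF1, causality passes straight; one stroke at TF1)
β6 →I1  (0-jn J1 has e-setter on 0)

#0 →J1
#1 →TF1
#2 →J2
#3 →J3
#4 →R1
#5 →R2
#6 →I1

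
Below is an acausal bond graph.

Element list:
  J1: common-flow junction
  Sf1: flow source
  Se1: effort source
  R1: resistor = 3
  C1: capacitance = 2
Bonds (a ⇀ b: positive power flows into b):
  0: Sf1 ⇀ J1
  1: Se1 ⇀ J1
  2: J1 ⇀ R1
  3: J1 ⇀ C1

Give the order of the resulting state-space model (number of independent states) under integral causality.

bond 0 stroke at Sf1  (Sf1 fixes flow; stroke at Sf1)
bond 1 stroke at J1  (Se1 fixes effort; stroke away)
bond 2 stroke at J1  (J1 flow already set via bond 0)
bond 3 stroke at J1  (common-f at J1 fixed by 0)

1  (C1 all integral)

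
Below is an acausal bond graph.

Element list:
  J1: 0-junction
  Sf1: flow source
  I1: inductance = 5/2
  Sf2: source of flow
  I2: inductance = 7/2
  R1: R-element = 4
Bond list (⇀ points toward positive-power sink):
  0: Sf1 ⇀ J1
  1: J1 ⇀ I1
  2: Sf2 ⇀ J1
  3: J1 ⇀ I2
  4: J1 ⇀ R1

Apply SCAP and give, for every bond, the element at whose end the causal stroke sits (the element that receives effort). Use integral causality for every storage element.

#0 |Sf1
#1 |I1
#2 |Sf2
#3 |I2
#4 |J1

b0 |Sf1  (Sf1 fixes flow; stroke at Sf1)
b2 |Sf2  (Sf2: flow source, stroke at near end)
b1 |I1  (I1 outputs flow p/I1)
b3 |I2  (I2 integral (f out))
b4 |J1  (closing 0-jn rule on J1)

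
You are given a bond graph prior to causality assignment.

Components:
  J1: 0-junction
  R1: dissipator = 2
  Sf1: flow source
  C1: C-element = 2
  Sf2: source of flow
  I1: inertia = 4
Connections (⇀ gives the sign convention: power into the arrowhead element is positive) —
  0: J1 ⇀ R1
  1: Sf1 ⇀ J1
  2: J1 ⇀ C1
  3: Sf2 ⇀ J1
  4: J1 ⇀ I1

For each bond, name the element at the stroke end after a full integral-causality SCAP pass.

β1 →Sf1  (Sf1: flow source, stroke at near end)
β3 →Sf2  (Sf2 fixes flow; stroke at Sf2)
β2 →J1  (C1 integral (e out))
β0 →R1  (J1 effort already set via bond 2)
β4 →I1  (common-e at J1 fixed by 2)

b0 stroke at R1
b1 stroke at Sf1
b2 stroke at J1
b3 stroke at Sf2
b4 stroke at I1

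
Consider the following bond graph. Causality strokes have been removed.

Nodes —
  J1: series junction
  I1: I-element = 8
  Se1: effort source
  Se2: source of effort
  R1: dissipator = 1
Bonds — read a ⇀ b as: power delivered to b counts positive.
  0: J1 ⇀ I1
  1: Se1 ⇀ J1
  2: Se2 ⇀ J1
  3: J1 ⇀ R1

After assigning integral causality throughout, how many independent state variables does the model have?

1  (I1 all integral)

bond 1 stroke at J1  (Se1: effort source, stroke at far end)
bond 2 stroke at J1  (Se2 (Se) sets effort on bond)
bond 0 stroke at I1  (I1: I, integral causality)
bond 3 stroke at J1  (common-f at J1 fixed by 0)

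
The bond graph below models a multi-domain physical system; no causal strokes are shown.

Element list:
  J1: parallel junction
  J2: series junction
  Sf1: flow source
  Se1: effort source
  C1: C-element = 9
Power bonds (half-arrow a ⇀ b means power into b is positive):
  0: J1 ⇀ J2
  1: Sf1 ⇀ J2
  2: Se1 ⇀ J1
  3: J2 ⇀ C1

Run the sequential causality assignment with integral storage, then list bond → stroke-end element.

b1 stroke→Sf1  (source Sf1 imposes f)
b2 stroke→J1  (Se1: effort source, stroke at far end)
b0 stroke→J2  (common-e at J1 fixed by 2)
b3 stroke→J2  (J2: bond 1 brought flow, rest push out)

β0 →J2
β1 →Sf1
β2 →J1
β3 →J2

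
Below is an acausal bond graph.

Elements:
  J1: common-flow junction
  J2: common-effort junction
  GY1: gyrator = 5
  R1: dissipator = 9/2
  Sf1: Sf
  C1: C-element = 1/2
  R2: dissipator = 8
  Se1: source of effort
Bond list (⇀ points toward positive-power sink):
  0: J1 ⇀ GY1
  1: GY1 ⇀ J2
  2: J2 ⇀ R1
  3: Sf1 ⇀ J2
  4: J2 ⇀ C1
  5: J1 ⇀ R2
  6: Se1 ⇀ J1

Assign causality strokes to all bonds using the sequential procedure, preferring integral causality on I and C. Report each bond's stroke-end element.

β3 |Sf1  (Sf1: flow source, stroke at near end)
β6 |J1  (Se1: effort source, stroke at far end)
β4 |J2  (C1 outputs effort q/C1)
β1 |GY1  (J2 effort already set via bond 4)
β2 |R1  (J2: bond 4 brought effort, rest push out)
β0 |GY1  (through GY1, causality inverts; strokes same side of GY1)
β5 |J1  (1-jn J1 has f-setter on 0)

b0 stroke at GY1
b1 stroke at GY1
b2 stroke at R1
b3 stroke at Sf1
b4 stroke at J2
b5 stroke at J1
b6 stroke at J1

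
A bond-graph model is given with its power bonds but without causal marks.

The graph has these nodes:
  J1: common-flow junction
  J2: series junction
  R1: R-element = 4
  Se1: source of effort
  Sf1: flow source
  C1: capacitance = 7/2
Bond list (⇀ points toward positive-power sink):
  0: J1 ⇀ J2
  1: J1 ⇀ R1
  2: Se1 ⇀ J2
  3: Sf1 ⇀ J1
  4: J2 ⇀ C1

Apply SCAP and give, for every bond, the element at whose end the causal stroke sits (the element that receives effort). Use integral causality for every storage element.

b2 stroke→J2  (source Se1 imposes e)
b3 stroke→Sf1  (Sf1 (Sf) sets flow on bond)
b0 stroke→J1  (J1 flow already set via bond 3)
b1 stroke→J1  (J1 flow already set via bond 3)
b4 stroke→J2  (J2 flow already set via bond 0)

b0 stroke at J1
b1 stroke at J1
b2 stroke at J2
b3 stroke at Sf1
b4 stroke at J2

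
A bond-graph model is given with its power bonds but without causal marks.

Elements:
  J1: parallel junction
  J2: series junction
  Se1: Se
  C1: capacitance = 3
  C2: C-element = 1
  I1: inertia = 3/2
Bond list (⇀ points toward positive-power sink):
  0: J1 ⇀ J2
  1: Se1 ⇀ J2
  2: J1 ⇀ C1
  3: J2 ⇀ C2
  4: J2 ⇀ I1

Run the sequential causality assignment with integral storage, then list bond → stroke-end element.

β1 |J2  (source Se1 imposes e)
β2 |J1  (C1 outputs effort q/C1)
β0 |J2  (0-jn J1 has e-setter on 2)
β3 |J2  (prefer integral on C2)
β4 |I1  (J2 needs exactly one f-in)

bond 0 |J2
bond 1 |J2
bond 2 |J1
bond 3 |J2
bond 4 |I1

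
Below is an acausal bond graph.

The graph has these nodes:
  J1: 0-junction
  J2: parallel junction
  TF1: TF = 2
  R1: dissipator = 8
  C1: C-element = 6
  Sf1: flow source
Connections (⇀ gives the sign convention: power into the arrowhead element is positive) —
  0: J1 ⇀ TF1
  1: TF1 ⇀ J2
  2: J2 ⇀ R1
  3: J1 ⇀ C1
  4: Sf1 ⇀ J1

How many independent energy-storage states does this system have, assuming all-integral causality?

b4 →Sf1  (Sf1: flow source, stroke at near end)
b3 →J1  (prefer integral on C1)
b0 →TF1  (J1 effort already set via bond 3)
b1 →J2  (TF1: transformer flips bond 0)
b2 →R1  (common-e at J2 fixed by 1)

1  (C1 all integral)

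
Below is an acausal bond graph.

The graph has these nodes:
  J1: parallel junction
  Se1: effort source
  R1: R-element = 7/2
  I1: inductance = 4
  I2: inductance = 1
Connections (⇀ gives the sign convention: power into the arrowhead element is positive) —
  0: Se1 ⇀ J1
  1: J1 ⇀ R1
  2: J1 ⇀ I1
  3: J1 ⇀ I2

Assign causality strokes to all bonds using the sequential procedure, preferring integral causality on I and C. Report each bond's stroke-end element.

#0 stroke→J1  (source Se1 imposes e)
#1 stroke→R1  (J1: bond 0 brought effort, rest push out)
#2 stroke→I1  (0-jn J1 has e-setter on 0)
#3 stroke→I2  (J1: bond 0 brought effort, rest push out)

b0 stroke→J1
b1 stroke→R1
b2 stroke→I1
b3 stroke→I2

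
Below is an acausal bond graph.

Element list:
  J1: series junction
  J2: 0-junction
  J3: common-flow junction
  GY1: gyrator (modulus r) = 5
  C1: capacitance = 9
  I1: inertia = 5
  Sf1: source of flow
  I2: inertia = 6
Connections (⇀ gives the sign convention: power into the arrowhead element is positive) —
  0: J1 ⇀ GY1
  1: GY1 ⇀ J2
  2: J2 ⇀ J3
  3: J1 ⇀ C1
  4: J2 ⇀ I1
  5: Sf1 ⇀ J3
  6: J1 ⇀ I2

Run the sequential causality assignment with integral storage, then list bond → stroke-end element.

b0 stroke at J1
b1 stroke at J2
b2 stroke at J3
b3 stroke at J1
b4 stroke at I1
b5 stroke at Sf1
b6 stroke at I2

bond 5 |Sf1  (Sf1 (Sf) sets flow on bond)
bond 2 |J3  (common-f at J3 fixed by 5)
bond 3 |J1  (C1 integral (e out))
bond 4 |I1  (I1 outputs flow p/I1)
bond 1 |J2  (closing 0-jn rule on J2)
bond 0 |J1  (through GY1, causality inverts; strokes same side of GY1)
bond 6 |I2  (J1 needs exactly one f-in)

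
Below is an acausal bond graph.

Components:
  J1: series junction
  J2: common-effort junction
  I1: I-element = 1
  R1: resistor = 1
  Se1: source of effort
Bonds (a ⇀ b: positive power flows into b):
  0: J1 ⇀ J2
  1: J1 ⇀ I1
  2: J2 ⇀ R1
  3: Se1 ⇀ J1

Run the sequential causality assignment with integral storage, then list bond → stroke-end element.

β0 →J1
β1 →I1
β2 →J2
β3 →J1

β3 stroke→J1  (source Se1 imposes e)
β1 stroke→I1  (I1 outputs flow p/I1)
β0 stroke→J1  (common-f at J1 fixed by 1)
β2 stroke→J2  (closing 0-jn rule on J2)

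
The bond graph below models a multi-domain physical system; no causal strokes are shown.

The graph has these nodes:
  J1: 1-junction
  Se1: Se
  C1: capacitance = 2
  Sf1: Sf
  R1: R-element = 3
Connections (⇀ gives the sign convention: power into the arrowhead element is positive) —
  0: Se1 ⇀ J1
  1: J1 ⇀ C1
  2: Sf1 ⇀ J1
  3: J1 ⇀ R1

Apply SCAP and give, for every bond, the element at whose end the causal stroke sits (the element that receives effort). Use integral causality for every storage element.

b0 stroke at J1  (source Se1 imposes e)
b2 stroke at Sf1  (source Sf1 imposes f)
b1 stroke at J1  (common-f at J1 fixed by 2)
b3 stroke at J1  (1-jn J1 has f-setter on 2)

#0 →J1
#1 →J1
#2 →Sf1
#3 →J1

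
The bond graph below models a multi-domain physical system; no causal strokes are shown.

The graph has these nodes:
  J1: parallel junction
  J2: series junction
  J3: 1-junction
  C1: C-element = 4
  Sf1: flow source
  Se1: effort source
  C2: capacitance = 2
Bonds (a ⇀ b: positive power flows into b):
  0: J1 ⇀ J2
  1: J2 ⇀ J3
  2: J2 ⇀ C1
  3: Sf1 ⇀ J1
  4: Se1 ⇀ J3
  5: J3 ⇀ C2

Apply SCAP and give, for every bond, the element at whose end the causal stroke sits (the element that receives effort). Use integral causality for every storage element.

bond 0 stroke→J1
bond 1 stroke→J2
bond 2 stroke→J2
bond 3 stroke→Sf1
bond 4 stroke→J3
bond 5 stroke→J3

b3 stroke→Sf1  (Sf1: flow source, stroke at near end)
b4 stroke→J3  (Se1 fixes effort; stroke away)
b0 stroke→J1  (only one effort-in slot at J1)
b1 stroke→J2  (1-jn J2 has f-setter on 0)
b2 stroke→J2  (1-jn J2 has f-setter on 0)
b5 stroke→J3  (common-f at J3 fixed by 1)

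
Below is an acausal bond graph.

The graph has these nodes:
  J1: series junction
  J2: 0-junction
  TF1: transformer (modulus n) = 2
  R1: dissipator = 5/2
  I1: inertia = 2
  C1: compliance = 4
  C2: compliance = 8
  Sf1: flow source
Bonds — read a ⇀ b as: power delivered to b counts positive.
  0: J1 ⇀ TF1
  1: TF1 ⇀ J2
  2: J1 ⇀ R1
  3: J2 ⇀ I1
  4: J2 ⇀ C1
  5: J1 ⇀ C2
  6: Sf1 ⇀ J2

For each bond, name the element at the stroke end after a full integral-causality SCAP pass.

β6 stroke at Sf1  (Sf1: flow source, stroke at near end)
β3 stroke at I1  (I1 outputs flow p/I1)
β4 stroke at J2  (prefer integral on C1)
β1 stroke at TF1  (0-jn J2 has e-setter on 4)
β0 stroke at J1  (TF1: transformer flips bond 1)
β5 stroke at J1  (C2 integral (e out))
β2 stroke at R1  (closing 1-jn rule on J1)

β0 →J1
β1 →TF1
β2 →R1
β3 →I1
β4 →J2
β5 →J1
β6 →Sf1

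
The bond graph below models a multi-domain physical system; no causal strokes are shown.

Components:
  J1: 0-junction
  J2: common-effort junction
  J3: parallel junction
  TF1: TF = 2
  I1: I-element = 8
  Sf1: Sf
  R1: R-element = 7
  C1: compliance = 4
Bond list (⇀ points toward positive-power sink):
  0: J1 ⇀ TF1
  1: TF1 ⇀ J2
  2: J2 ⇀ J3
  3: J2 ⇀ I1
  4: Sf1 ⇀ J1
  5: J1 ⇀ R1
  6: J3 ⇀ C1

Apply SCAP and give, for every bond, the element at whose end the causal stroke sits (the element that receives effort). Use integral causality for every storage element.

b0 →J1
b1 →TF1
b2 →J2
b3 →I1
b4 →Sf1
b5 →R1
b6 →J3

#4 →Sf1  (Sf1 (Sf) sets flow on bond)
#3 →I1  (prefer integral on I1)
#6 →J3  (C1 integral (e out))
#2 →J2  (J3: bond 6 brought effort, rest push out)
#1 →TF1  (common-e at J2 fixed by 2)
#0 →J1  (TF1: transformer flips bond 1)
#5 →R1  (J1: bond 0 brought effort, rest push out)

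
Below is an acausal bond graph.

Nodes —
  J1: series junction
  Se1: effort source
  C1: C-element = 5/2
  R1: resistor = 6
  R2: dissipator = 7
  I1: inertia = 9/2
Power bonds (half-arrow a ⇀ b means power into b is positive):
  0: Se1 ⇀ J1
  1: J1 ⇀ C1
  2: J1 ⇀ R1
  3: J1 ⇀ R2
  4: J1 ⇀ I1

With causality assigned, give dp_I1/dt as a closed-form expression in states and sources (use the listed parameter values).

dp_I1/dt = E_Se1 - 26*p_I1/9 - 2*q_C1/5

#0 stroke→J1  (Se1 (Se) sets effort on bond)
#1 stroke→J1  (C1 outputs effort q/C1)
#4 stroke→I1  (I1 integral (f out))
#2 stroke→J1  (common-f at J1 fixed by 4)
#3 stroke→J1  (J1: bond 4 brought flow, rest push out)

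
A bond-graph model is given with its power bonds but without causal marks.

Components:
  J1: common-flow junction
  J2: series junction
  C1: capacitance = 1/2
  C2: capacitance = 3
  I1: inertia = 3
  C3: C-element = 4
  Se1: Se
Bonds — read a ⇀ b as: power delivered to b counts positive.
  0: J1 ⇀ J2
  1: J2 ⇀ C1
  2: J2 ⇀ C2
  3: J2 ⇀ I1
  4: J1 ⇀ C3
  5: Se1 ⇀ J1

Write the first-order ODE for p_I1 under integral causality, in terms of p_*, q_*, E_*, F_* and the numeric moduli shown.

#5 stroke at J1  (Se1 (Se) sets effort on bond)
#1 stroke at J2  (prefer integral on C1)
#2 stroke at J2  (C2 integral (e out))
#3 stroke at I1  (I1 outputs flow p/I1)
#0 stroke at J2  (common-f at J2 fixed by 3)
#4 stroke at J1  (J1: bond 0 brought flow, rest push out)

dp_I1/dt = E_Se1 - 2*q_C1 - q_C2/3 - q_C3/4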